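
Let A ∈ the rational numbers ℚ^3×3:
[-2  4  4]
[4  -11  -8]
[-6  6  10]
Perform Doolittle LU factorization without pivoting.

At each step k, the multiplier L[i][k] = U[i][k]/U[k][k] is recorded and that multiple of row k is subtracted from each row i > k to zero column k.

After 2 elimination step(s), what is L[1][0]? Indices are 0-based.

L[1][0] = -2

k=0: U[0][0]=-2
  eliminate (1,0): mult=-2, new row 1: (0, -3, 0); set L[1][0]=-2
  eliminate (2,0): mult=3, new row 2: (0, -6, -2); set L[2][0]=3
k=1: U[1][1]=-3
  eliminate (2,1): mult=2, new row 2: (0, 0, -2); set L[2][1]=2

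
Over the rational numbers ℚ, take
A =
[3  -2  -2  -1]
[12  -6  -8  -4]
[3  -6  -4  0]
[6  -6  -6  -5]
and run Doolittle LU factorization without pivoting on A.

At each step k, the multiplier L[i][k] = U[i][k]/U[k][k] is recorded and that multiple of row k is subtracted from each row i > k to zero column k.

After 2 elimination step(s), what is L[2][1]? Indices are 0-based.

L[2][1] = -2

[col 0] pivot 3
  R1 -= 4*R0 → (0, 2, 0, 0)  (L[1][0] := 4)
  R2 -= 1*R0 → (0, -4, -2, 1)  (L[2][0] := 1)
  R3 -= 2*R0 → (0, -2, -2, -3)  (L[3][0] := 2)
[col 1] pivot 2
  R2 -= -2*R1 → (0, 0, -2, 1)  (L[2][1] := -2)
  R3 -= -1*R1 → (0, 0, -2, -3)  (L[3][1] := -1)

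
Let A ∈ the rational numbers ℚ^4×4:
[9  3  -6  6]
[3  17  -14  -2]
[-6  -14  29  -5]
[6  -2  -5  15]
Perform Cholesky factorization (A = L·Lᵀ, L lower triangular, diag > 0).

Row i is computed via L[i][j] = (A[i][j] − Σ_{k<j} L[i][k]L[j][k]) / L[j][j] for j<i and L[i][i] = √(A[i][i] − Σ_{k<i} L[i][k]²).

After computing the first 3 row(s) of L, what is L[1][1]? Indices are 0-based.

L[1][1] = 4

Step 1: L[0][0] = √(9) = 3.
  L[1][0] = (3) / L[0][0] = 1.
Step 2: L[1][1] = √(16) = 4.
  L[2][0] = (-6) / L[0][0] = -2.
  L[2][1] = (-12) / L[1][1] = -3.
Step 3: L[2][2] = √(16) = 4.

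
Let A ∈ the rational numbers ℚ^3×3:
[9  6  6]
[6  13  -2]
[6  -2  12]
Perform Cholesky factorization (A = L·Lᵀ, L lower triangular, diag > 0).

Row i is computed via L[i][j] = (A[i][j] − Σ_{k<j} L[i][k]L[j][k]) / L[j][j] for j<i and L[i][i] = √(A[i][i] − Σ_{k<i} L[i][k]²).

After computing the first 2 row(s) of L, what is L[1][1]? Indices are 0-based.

L[1][1] = 3

Step 1: L[0][0] = √(9) = 3.
  L[1][0] = (6) / L[0][0] = 2.
Step 2: L[1][1] = √(9) = 3.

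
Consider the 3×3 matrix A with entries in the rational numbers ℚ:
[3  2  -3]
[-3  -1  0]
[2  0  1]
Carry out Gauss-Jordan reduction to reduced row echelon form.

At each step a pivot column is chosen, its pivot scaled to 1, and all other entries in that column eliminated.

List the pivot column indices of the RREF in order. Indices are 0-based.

pivot columns: 0, 1, 2

step 1: normalize row 0 (÷3) = (1, 2/3, -1)
  row 1: subtract -3×row0 = (0, 1, -3)
  row 2: subtract 2×row0 = (0, -4/3, 3)
step 2: normalize row 1 (÷1) = (0, 1, -3)
  row 0: subtract 2/3×row1 = (1, 0, 1)
  row 2: subtract -4/3×row1 = (0, 0, -1)
step 3: normalize row 2 (÷-1) = (0, 0, 1)
  row 0: subtract 1×row2 = (1, 0, 0)
  row 1: subtract -3×row2 = (0, 1, 0)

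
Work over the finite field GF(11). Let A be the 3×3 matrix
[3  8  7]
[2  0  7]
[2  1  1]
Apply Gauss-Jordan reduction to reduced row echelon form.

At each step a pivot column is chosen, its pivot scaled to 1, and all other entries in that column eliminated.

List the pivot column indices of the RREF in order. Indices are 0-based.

step 1: normalize row 0 (÷3) = (1, 10, 6)
  row 1: subtract 2×row0 = (0, 2, 6)
  row 2: subtract 2×row0 = (0, 3, 0)
step 2: normalize row 1 (÷2) = (0, 1, 3)
  row 0: subtract 10×row1 = (1, 0, 9)
  row 2: subtract 3×row1 = (0, 0, 2)
step 3: normalize row 2 (÷2) = (0, 0, 1)
  row 0: subtract 9×row2 = (1, 0, 0)
  row 1: subtract 3×row2 = (0, 1, 0)

pivot columns: 0, 1, 2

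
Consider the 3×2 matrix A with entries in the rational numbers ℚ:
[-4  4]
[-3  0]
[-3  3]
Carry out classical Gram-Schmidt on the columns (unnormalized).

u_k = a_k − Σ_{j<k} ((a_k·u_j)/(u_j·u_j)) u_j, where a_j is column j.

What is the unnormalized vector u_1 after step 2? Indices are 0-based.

Step 1: u_0 = a_0 = (-4, -3, -3).
Step 2: u_1 = a_1 − (-25/34)·u_0 = (18/17, -75/34, 27/34).

u_1 = (18/17, -75/34, 27/34)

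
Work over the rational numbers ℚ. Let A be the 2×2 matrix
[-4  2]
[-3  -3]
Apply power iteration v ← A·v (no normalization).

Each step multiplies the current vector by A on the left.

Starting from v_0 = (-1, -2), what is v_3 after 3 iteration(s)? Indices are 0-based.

v_0 = (-1, -2).
v_1 = A·v_0 = (0, 9).
v_2 = A·v_1 = (18, -27).
v_3 = A·v_2 = (-126, 27).

v_3 = (-126, 27)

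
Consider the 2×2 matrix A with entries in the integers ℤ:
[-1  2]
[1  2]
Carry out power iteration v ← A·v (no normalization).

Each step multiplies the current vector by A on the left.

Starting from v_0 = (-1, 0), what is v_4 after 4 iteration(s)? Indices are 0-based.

v_4 = (-11, -9)

v_0 = (-1, 0).
v_1 = A·v_0 = (1, -1).
v_2 = A·v_1 = (-3, -1).
v_3 = A·v_2 = (1, -5).
v_4 = A·v_3 = (-11, -9).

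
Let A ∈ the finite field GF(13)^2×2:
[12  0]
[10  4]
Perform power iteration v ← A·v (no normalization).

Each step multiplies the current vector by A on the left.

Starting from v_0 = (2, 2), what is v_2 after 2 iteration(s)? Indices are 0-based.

v_2 = (2, 1)

v_0 = (2, 2).
v_1 = A·v_0 = (11, 2).
v_2 = A·v_1 = (2, 1).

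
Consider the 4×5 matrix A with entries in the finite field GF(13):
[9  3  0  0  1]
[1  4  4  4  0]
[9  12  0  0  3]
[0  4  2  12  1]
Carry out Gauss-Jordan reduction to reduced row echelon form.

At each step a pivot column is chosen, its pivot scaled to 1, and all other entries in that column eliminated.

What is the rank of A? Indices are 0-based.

step 1: normalize row 0 (÷9) = (1, 9, 0, 0, 3)
  row 1: subtract 1×row0 = (0, 8, 4, 4, 10)
  row 2: subtract 9×row0 = (0, 9, 0, 0, 2)
step 2: normalize row 1 (÷8) = (0, 1, 7, 7, 11)
  row 0: subtract 9×row1 = (1, 0, 2, 2, 8)
  row 2: subtract 9×row1 = (0, 0, 2, 2, 7)
  row 3: subtract 4×row1 = (0, 0, 0, 10, 9)
step 3: normalize row 2 (÷2) = (0, 0, 1, 1, 10)
  row 0: subtract 2×row2 = (1, 0, 0, 0, 1)
  row 1: subtract 7×row2 = (0, 1, 0, 0, 6)
step 4: normalize row 3 (÷10) = (0, 0, 0, 1, 10)
  row 2: subtract 1×row3 = (0, 0, 1, 0, 0)

rank = 4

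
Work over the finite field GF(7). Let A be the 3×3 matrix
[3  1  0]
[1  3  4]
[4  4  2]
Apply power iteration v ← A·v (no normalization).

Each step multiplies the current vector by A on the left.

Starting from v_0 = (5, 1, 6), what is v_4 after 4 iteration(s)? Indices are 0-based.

v_4 = (4, 4, 2)

v_0 = (5, 1, 6).
v_1 = A·v_0 = (2, 4, 1).
v_2 = A·v_1 = (3, 4, 5).
v_3 = A·v_2 = (6, 0, 3).
v_4 = A·v_3 = (4, 4, 2).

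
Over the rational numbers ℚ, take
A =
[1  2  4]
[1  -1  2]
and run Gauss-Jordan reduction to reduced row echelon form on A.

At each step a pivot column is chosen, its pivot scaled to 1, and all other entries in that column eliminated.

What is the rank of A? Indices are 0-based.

rank = 2

step 1: normalize row 0 (÷1) = (1, 2, 4)
  row 1: subtract 1×row0 = (0, -3, -2)
step 2: normalize row 1 (÷-3) = (0, 1, 2/3)
  row 0: subtract 2×row1 = (1, 0, 8/3)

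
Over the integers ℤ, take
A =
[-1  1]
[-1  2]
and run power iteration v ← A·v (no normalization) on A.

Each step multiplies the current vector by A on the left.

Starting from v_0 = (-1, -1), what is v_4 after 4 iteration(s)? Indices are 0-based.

v_4 = (-2, -5)

v_0 = (-1, -1).
v_1 = A·v_0 = (0, -1).
v_2 = A·v_1 = (-1, -2).
v_3 = A·v_2 = (-1, -3).
v_4 = A·v_3 = (-2, -5).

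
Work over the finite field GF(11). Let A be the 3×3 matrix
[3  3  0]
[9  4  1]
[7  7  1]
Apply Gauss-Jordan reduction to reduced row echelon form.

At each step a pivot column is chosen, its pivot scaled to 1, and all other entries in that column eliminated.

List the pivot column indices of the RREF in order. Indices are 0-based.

pivot columns: 0, 1, 2

pivot(0,0)=3: scale R0 → (1, 1, 0)
  clear (1,0): R1 −= (9)R0 → (0, 6, 1)
  clear (2,0): R2 −= (7)R0 → (0, 0, 1)
pivot(1,1)=6: scale R1 → (0, 1, 2)
  clear (0,1): R0 −= (1)R1 → (1, 0, 9)
pivot(2,2)=1: scale R2 → (0, 0, 1)
  clear (0,2): R0 −= (9)R2 → (1, 0, 0)
  clear (1,2): R1 −= (2)R2 → (0, 1, 0)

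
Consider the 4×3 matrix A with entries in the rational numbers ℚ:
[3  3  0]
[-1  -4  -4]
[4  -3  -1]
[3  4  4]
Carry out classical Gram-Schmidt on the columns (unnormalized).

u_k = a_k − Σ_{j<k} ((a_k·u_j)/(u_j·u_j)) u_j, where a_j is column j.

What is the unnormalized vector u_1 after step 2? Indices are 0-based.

Step 1: u_0 = a_0 = (3, -1, 4, 3).
Step 2: u_1 = a_1 − (13/35)·u_0 = (66/35, -127/35, -157/35, 101/35).

u_1 = (66/35, -127/35, -157/35, 101/35)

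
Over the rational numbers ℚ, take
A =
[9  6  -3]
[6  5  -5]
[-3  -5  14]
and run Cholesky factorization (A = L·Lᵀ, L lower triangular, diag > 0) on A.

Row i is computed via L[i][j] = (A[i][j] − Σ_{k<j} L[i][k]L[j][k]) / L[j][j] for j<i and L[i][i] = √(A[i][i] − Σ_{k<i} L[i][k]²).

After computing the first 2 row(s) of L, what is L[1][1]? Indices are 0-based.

Step 1: L[0][0] = √(9) = 3.
  L[1][0] = (6) / L[0][0] = 2.
Step 2: L[1][1] = √(1) = 1.

L[1][1] = 1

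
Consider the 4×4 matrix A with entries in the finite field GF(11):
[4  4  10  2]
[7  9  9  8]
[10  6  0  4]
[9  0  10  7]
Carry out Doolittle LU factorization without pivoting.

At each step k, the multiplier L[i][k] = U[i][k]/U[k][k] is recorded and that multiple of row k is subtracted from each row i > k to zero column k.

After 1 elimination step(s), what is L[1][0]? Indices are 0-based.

L[1][0] = 10

Step 1: pivot at (0,0) is 4.
  row1 ← row1 − (10)·row0  ⇒  L[1][0]=10, U row1=(0, 2, 8, 10)
  row2 ← row2 − (8)·row0  ⇒  L[2][0]=8, U row2=(0, 7, 8, 10)
  row3 ← row3 − (5)·row0  ⇒  L[3][0]=5, U row3=(0, 2, 4, 8)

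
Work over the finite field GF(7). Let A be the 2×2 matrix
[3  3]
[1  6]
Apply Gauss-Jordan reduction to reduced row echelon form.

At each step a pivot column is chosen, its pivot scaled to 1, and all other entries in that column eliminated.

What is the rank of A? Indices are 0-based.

rank = 2

[1] R0 /= 3  ⇒  (1, 1)
     R1 -= 1·R0  ⇒  (0, 5)
[2] R1 /= 5  ⇒  (0, 1)
     R0 -= 1·R1  ⇒  (1, 0)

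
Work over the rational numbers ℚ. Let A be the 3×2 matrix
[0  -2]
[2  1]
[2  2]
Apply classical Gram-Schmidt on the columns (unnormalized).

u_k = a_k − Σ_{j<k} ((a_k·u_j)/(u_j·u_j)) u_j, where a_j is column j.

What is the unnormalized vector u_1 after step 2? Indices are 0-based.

Step 1: u_0 = a_0 = (0, 2, 2).
Step 2: u_1 = a_1 − (3/4)·u_0 = (-2, -1/2, 1/2).

u_1 = (-2, -1/2, 1/2)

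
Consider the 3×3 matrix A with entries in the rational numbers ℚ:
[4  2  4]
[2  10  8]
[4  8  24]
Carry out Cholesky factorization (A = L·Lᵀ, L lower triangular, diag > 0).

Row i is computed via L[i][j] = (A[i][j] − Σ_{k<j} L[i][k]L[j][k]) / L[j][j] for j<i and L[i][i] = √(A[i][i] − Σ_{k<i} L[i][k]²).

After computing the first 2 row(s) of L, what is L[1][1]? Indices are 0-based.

Step 1: L[0][0] = √(4) = 2.
  L[1][0] = (2) / L[0][0] = 1.
Step 2: L[1][1] = √(9) = 3.

L[1][1] = 3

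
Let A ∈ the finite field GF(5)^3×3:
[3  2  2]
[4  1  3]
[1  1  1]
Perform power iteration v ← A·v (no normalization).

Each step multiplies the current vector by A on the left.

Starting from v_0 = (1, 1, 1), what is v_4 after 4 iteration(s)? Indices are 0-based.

v_0 = (1, 1, 1).
v_1 = A·v_0 = (2, 3, 3).
v_2 = A·v_1 = (3, 0, 3).
v_3 = A·v_2 = (0, 1, 1).
v_4 = A·v_3 = (4, 4, 2).

v_4 = (4, 4, 2)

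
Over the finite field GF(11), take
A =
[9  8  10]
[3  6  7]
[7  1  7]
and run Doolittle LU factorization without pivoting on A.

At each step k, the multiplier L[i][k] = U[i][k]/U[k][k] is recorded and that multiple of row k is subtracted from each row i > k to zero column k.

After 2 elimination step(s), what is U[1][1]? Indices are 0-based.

k=0: U[0][0]=9
  eliminate (1,0): mult=4, new row 1: (0, 7, 0); set L[1][0]=4
  eliminate (2,0): mult=2, new row 2: (0, 7, 9); set L[2][0]=2
k=1: U[1][1]=7
  eliminate (2,1): mult=1, new row 2: (0, 0, 9); set L[2][1]=1

U[1][1] = 7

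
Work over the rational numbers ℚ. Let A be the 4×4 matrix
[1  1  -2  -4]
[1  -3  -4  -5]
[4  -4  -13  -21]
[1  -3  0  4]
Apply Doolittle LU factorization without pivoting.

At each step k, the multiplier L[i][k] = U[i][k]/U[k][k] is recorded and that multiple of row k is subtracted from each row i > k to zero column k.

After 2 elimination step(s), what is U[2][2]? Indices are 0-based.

U[2][2] = -1

[col 0] pivot 1
  R1 -= 1*R0 → (0, -4, -2, -1)  (L[1][0] := 1)
  R2 -= 4*R0 → (0, -8, -5, -5)  (L[2][0] := 4)
  R3 -= 1*R0 → (0, -4, 2, 8)  (L[3][0] := 1)
[col 1] pivot -4
  R2 -= 2*R1 → (0, 0, -1, -3)  (L[2][1] := 2)
  R3 -= 1*R1 → (0, 0, 4, 9)  (L[3][1] := 1)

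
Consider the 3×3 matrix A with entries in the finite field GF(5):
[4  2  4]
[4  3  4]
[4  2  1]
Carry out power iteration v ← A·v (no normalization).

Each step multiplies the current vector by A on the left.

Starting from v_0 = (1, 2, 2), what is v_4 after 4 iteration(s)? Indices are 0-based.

v_0 = (1, 2, 2).
v_1 = A·v_0 = (1, 3, 0).
v_2 = A·v_1 = (0, 3, 0).
v_3 = A·v_2 = (1, 4, 1).
v_4 = A·v_3 = (1, 0, 3).

v_4 = (1, 0, 3)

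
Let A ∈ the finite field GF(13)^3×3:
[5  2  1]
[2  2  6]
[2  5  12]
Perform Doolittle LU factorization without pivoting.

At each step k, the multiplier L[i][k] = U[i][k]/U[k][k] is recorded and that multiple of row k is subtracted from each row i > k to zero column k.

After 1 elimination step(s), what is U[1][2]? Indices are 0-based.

Step 1: pivot at (0,0) is 5.
  row1 ← row1 − (3)·row0  ⇒  L[1][0]=3, U row1=(0, 9, 3)
  row2 ← row2 − (3)·row0  ⇒  L[2][0]=3, U row2=(0, 12, 9)

U[1][2] = 3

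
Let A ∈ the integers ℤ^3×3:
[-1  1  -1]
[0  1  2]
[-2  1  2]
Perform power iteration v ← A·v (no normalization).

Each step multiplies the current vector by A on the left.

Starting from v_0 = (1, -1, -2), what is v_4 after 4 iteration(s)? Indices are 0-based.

v_4 = (6, -179, -175)

v_0 = (1, -1, -2).
v_1 = A·v_0 = (0, -5, -7).
v_2 = A·v_1 = (2, -19, -19).
v_3 = A·v_2 = (-2, -57, -61).
v_4 = A·v_3 = (6, -179, -175).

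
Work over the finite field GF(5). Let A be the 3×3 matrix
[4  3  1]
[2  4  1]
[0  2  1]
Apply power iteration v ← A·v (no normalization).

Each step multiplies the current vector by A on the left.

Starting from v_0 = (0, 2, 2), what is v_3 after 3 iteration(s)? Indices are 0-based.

v_3 = (4, 0, 0)

v_0 = (0, 2, 2).
v_1 = A·v_0 = (3, 0, 1).
v_2 = A·v_1 = (3, 2, 1).
v_3 = A·v_2 = (4, 0, 0).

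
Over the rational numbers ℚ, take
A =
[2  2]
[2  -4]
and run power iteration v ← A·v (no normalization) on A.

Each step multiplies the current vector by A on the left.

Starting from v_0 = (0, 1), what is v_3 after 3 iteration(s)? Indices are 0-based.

v_3 = (32, -88)

v_0 = (0, 1).
v_1 = A·v_0 = (2, -4).
v_2 = A·v_1 = (-4, 20).
v_3 = A·v_2 = (32, -88).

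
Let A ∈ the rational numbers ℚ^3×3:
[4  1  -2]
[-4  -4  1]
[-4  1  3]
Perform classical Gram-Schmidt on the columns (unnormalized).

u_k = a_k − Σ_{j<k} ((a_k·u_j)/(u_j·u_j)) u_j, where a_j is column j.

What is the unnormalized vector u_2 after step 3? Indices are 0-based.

u_2 = (5/38, 1/19, 3/38)

Step 1: u_0 = a_0 = (4, -4, -4).
Step 2: u_1 = a_1 − (1/3)·u_0 = (-1/3, -8/3, 7/3).
Step 3: u_2 = a_2 − (-1/2)·u_0 − (15/38)·u_1 = (5/38, 1/19, 3/38).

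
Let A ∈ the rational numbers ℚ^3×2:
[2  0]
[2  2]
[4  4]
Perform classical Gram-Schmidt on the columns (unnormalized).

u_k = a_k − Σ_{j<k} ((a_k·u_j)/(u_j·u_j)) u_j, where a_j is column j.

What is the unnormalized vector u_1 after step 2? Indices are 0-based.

Step 1: u_0 = a_0 = (2, 2, 4).
Step 2: u_1 = a_1 − (5/6)·u_0 = (-5/3, 1/3, 2/3).

u_1 = (-5/3, 1/3, 2/3)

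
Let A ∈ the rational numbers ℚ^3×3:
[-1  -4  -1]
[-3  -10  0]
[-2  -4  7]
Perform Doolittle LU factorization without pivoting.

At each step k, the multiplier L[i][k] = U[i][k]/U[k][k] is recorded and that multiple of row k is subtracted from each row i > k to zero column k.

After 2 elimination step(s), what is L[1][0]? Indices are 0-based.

L[1][0] = 3

[col 0] pivot -1
  R1 -= 3*R0 → (0, 2, 3)  (L[1][0] := 3)
  R2 -= 2*R0 → (0, 4, 9)  (L[2][0] := 2)
[col 1] pivot 2
  R2 -= 2*R1 → (0, 0, 3)  (L[2][1] := 2)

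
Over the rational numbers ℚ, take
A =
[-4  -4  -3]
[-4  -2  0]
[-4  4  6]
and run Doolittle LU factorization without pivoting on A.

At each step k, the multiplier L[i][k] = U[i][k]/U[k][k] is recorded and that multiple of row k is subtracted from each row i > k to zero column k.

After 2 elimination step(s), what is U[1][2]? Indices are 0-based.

Step 1: pivot at (0,0) is -4.
  row1 ← row1 − (1)·row0  ⇒  L[1][0]=1, U row1=(0, 2, 3)
  row2 ← row2 − (1)·row0  ⇒  L[2][0]=1, U row2=(0, 8, 9)
Step 2: pivot at (1,1) is 2.
  row2 ← row2 − (4)·row1  ⇒  L[2][1]=4, U row2=(0, 0, -3)

U[1][2] = 3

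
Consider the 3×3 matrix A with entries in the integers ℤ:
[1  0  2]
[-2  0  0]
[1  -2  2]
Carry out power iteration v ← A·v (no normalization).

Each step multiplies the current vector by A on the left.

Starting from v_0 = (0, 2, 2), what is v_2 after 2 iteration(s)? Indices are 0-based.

v_0 = (0, 2, 2).
v_1 = A·v_0 = (4, 0, 0).
v_2 = A·v_1 = (4, -8, 4).

v_2 = (4, -8, 4)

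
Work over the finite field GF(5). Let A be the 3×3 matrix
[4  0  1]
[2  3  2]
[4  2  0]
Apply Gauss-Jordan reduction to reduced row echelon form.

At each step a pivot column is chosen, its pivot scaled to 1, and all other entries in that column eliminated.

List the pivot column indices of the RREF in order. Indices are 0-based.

pivot columns: 0, 1, 2

[1] R0 /= 4  ⇒  (1, 0, 4)
     R1 -= 2·R0  ⇒  (0, 3, 4)
     R2 -= 4·R0  ⇒  (0, 2, 4)
[2] R1 /= 3  ⇒  (0, 1, 3)
     R2 -= 2·R1  ⇒  (0, 0, 3)
[3] R2 /= 3  ⇒  (0, 0, 1)
     R0 -= 4·R2  ⇒  (1, 0, 0)
     R1 -= 3·R2  ⇒  (0, 1, 0)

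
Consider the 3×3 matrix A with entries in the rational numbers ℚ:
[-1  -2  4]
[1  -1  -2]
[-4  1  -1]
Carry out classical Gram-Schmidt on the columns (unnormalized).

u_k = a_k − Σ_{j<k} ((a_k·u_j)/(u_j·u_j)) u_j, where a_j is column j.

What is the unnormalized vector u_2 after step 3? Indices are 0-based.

Step 1: u_0 = a_0 = (-1, 1, -4).
Step 2: u_1 = a_1 − (-1/6)·u_0 = (-13/6, -5/6, 1/3).
Step 3: u_2 = a_2 − (-1/9)·u_0 − (-4/3)·u_1 = (1, -3, -1).

u_2 = (1, -3, -1)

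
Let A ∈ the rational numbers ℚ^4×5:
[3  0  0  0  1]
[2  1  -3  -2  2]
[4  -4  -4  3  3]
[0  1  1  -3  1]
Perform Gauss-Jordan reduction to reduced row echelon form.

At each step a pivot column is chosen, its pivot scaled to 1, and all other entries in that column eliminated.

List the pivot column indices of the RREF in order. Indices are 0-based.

[1] R0 /= 3  ⇒  (1, 0, 0, 0, 1/3)
     R1 -= 2·R0  ⇒  (0, 1, -3, -2, 4/3)
     R2 -= 4·R0  ⇒  (0, -4, -4, 3, 5/3)
[2] R1 /= 1  ⇒  (0, 1, -3, -2, 4/3)
     R2 -= -4·R1  ⇒  (0, 0, -16, -5, 7)
     R3 -= 1·R1  ⇒  (0, 0, 4, -1, -1/3)
[3] R2 /= -16  ⇒  (0, 0, 1, 5/16, -7/16)
     R1 -= -3·R2  ⇒  (0, 1, 0, -17/16, 1/48)
     R3 -= 4·R2  ⇒  (0, 0, 0, -9/4, 17/12)
[4] R3 /= -9/4  ⇒  (0, 0, 0, 1, -17/27)
     R1 -= -17/16·R3  ⇒  (0, 1, 0, 0, -35/54)
     R2 -= 5/16·R3  ⇒  (0, 0, 1, 0, -13/54)

pivot columns: 0, 1, 2, 3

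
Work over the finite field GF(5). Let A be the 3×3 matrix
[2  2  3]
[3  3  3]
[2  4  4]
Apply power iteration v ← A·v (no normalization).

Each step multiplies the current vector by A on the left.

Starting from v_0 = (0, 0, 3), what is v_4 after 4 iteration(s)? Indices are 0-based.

v_4 = (0, 2, 1)

v_0 = (0, 0, 3).
v_1 = A·v_0 = (4, 4, 2).
v_2 = A·v_1 = (2, 0, 2).
v_3 = A·v_2 = (0, 2, 2).
v_4 = A·v_3 = (0, 2, 1).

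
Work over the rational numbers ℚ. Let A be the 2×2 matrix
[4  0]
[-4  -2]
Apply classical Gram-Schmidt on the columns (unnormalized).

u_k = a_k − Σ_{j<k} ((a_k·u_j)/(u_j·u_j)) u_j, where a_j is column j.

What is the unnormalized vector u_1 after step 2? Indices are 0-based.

Step 1: u_0 = a_0 = (4, -4).
Step 2: u_1 = a_1 − (1/4)·u_0 = (-1, -1).

u_1 = (-1, -1)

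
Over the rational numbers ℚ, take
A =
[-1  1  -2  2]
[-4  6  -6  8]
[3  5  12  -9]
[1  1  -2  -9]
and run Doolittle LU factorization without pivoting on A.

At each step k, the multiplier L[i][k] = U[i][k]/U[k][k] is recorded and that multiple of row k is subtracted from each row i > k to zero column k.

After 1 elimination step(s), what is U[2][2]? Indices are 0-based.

U[2][2] = 6

k=0: U[0][0]=-1
  eliminate (1,0): mult=4, new row 1: (0, 2, 2, 0); set L[1][0]=4
  eliminate (2,0): mult=-3, new row 2: (0, 8, 6, -3); set L[2][0]=-3
  eliminate (3,0): mult=-1, new row 3: (0, 2, -4, -7); set L[3][0]=-1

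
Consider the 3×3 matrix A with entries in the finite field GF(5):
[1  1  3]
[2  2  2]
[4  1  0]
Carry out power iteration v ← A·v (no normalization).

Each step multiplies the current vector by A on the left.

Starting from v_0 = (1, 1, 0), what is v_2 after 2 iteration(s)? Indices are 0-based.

v_2 = (1, 2, 2)

v_0 = (1, 1, 0).
v_1 = A·v_0 = (2, 4, 0).
v_2 = A·v_1 = (1, 2, 2).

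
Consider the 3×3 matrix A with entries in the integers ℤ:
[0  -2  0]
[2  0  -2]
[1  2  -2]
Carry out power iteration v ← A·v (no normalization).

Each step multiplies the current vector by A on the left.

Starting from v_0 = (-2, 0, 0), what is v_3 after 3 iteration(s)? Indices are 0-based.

v_0 = (-2, 0, 0).
v_1 = A·v_0 = (0, -4, -2).
v_2 = A·v_1 = (8, 4, -4).
v_3 = A·v_2 = (-8, 24, 24).

v_3 = (-8, 24, 24)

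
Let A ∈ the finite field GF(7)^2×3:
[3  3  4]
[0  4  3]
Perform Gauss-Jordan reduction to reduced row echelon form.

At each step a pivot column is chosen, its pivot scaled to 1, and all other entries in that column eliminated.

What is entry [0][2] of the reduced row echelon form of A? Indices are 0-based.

pivot(0,0)=3: scale R0 → (1, 1, 6)
pivot(1,1)=4: scale R1 → (0, 1, 6)
  clear (0,1): R0 −= (1)R1 → (1, 0, 0)

M[0][2] = 0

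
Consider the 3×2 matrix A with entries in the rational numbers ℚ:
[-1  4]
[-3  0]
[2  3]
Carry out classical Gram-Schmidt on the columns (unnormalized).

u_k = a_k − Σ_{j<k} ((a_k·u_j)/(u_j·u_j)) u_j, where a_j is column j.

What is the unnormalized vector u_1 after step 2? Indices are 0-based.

u_1 = (29/7, 3/7, 19/7)

Step 1: u_0 = a_0 = (-1, -3, 2).
Step 2: u_1 = a_1 − (1/7)·u_0 = (29/7, 3/7, 19/7).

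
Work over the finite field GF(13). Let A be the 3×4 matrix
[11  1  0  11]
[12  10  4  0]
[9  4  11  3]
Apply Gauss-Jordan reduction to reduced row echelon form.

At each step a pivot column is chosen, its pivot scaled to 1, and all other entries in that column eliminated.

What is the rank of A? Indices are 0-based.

[1] R0 /= 11  ⇒  (1, 6, 0, 1)
     R1 -= 12·R0  ⇒  (0, 3, 4, 1)
     R2 -= 9·R0  ⇒  (0, 2, 11, 7)
[2] R1 /= 3  ⇒  (0, 1, 10, 9)
     R0 -= 6·R1  ⇒  (1, 0, 5, 12)
     R2 -= 2·R1  ⇒  (0, 0, 4, 2)
[3] R2 /= 4  ⇒  (0, 0, 1, 7)
     R0 -= 5·R2  ⇒  (1, 0, 0, 3)
     R1 -= 10·R2  ⇒  (0, 1, 0, 4)

rank = 3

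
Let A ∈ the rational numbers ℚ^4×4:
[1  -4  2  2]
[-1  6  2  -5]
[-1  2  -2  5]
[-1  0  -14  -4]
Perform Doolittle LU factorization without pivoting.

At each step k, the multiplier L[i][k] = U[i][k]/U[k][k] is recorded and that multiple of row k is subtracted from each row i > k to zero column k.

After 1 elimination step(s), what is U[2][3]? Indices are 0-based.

U[2][3] = 7

Step 1: pivot at (0,0) is 1.
  row1 ← row1 − (-1)·row0  ⇒  L[1][0]=-1, U row1=(0, 2, 4, -3)
  row2 ← row2 − (-1)·row0  ⇒  L[2][0]=-1, U row2=(0, -2, 0, 7)
  row3 ← row3 − (-1)·row0  ⇒  L[3][0]=-1, U row3=(0, -4, -12, -2)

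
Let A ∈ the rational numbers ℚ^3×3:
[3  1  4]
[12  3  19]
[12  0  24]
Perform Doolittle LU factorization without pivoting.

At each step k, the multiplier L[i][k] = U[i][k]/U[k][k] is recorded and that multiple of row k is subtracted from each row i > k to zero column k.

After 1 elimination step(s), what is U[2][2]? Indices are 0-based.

U[2][2] = 8

k=0: U[0][0]=3
  eliminate (1,0): mult=4, new row 1: (0, -1, 3); set L[1][0]=4
  eliminate (2,0): mult=4, new row 2: (0, -4, 8); set L[2][0]=4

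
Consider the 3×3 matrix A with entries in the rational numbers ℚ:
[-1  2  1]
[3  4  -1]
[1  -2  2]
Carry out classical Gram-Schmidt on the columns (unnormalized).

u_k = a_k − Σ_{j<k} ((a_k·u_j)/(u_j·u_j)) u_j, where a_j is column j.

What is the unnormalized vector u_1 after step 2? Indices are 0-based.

u_1 = (30/11, 20/11, -30/11)

Step 1: u_0 = a_0 = (-1, 3, 1).
Step 2: u_1 = a_1 − (8/11)·u_0 = (30/11, 20/11, -30/11).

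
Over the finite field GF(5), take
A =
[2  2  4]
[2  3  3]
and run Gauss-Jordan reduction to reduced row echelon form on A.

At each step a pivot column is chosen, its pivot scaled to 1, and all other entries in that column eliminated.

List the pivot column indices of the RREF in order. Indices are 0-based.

pivot(0,0)=2: scale R0 → (1, 1, 2)
  clear (1,0): R1 −= (2)R0 → (0, 1, 4)
pivot(1,1)=1: scale R1 → (0, 1, 4)
  clear (0,1): R0 −= (1)R1 → (1, 0, 3)

pivot columns: 0, 1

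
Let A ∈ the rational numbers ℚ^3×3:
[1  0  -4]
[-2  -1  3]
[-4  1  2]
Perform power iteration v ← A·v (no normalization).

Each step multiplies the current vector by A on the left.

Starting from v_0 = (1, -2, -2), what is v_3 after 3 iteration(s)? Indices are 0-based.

v_3 = (297, -242, -362)

v_0 = (1, -2, -2).
v_1 = A·v_0 = (9, -6, -10).
v_2 = A·v_1 = (49, -42, -62).
v_3 = A·v_2 = (297, -242, -362).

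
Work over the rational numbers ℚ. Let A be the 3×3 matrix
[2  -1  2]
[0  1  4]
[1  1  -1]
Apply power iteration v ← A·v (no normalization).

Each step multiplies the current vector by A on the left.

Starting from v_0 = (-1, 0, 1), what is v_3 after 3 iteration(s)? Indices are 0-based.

v_0 = (-1, 0, 1).
v_1 = A·v_0 = (0, 4, -2).
v_2 = A·v_1 = (-8, -4, 6).
v_3 = A·v_2 = (0, 20, -18).

v_3 = (0, 20, -18)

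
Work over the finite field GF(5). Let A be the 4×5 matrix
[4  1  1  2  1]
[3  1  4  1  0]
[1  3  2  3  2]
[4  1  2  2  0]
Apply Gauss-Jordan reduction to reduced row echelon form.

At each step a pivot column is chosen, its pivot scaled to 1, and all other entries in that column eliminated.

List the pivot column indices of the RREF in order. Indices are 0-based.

pivot columns: 0, 1, 2, 3

[1] R0 /= 4  ⇒  (1, 4, 4, 3, 4)
     R1 -= 3·R0  ⇒  (0, 4, 2, 2, 3)
     R2 -= 1·R0  ⇒  (0, 4, 3, 0, 3)
     R3 -= 4·R0  ⇒  (0, 0, 1, 0, 4)
[2] R1 /= 4  ⇒  (0, 1, 3, 3, 2)
     R0 -= 4·R1  ⇒  (1, 0, 2, 1, 1)
     R2 -= 4·R1  ⇒  (0, 0, 1, 3, 0)
[3] R2 /= 1  ⇒  (0, 0, 1, 3, 0)
     R0 -= 2·R2  ⇒  (1, 0, 0, 0, 1)
     R1 -= 3·R2  ⇒  (0, 1, 0, 4, 2)
     R3 -= 1·R2  ⇒  (0, 0, 0, 2, 4)
[4] R3 /= 2  ⇒  (0, 0, 0, 1, 2)
     R1 -= 4·R3  ⇒  (0, 1, 0, 0, 4)
     R2 -= 3·R3  ⇒  (0, 0, 1, 0, 4)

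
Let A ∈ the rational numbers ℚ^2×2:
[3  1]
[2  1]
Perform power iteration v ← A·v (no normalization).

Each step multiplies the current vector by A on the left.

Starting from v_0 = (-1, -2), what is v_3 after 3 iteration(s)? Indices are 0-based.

v_3 = (-71, -52)

v_0 = (-1, -2).
v_1 = A·v_0 = (-5, -4).
v_2 = A·v_1 = (-19, -14).
v_3 = A·v_2 = (-71, -52).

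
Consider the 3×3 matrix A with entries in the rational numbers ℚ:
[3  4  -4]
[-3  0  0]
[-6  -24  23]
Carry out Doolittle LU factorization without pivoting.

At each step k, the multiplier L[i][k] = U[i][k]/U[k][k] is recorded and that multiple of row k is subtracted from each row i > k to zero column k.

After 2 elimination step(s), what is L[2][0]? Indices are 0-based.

Step 1: pivot at (0,0) is 3.
  row1 ← row1 − (-1)·row0  ⇒  L[1][0]=-1, U row1=(0, 4, -4)
  row2 ← row2 − (-2)·row0  ⇒  L[2][0]=-2, U row2=(0, -16, 15)
Step 2: pivot at (1,1) is 4.
  row2 ← row2 − (-4)·row1  ⇒  L[2][1]=-4, U row2=(0, 0, -1)

L[2][0] = -2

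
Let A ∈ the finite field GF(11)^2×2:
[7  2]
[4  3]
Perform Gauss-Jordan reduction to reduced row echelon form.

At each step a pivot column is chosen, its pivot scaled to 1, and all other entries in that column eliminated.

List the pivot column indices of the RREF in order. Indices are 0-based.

pivot columns: 0, 1

pivot(0,0)=7: scale R0 → (1, 5)
  clear (1,0): R1 −= (4)R0 → (0, 5)
pivot(1,1)=5: scale R1 → (0, 1)
  clear (0,1): R0 −= (5)R1 → (1, 0)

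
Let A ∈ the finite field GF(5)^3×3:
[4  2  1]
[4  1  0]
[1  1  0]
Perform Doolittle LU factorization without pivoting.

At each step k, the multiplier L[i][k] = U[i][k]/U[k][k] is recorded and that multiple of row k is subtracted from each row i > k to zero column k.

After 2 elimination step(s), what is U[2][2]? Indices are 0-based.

Step 1: pivot at (0,0) is 4.
  row1 ← row1 − (1)·row0  ⇒  L[1][0]=1, U row1=(0, 4, 4)
  row2 ← row2 − (4)·row0  ⇒  L[2][0]=4, U row2=(0, 3, 1)
Step 2: pivot at (1,1) is 4.
  row2 ← row2 − (2)·row1  ⇒  L[2][1]=2, U row2=(0, 0, 3)

U[2][2] = 3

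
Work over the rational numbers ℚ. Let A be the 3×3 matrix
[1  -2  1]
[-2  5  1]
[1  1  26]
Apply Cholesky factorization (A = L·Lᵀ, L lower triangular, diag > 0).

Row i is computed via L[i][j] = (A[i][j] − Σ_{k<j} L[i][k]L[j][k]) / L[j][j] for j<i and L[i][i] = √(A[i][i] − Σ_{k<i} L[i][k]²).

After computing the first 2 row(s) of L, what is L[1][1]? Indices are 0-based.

L[1][1] = 1

Step 1: L[0][0] = √(1) = 1.
  L[1][0] = (-2) / L[0][0] = -2.
Step 2: L[1][1] = √(1) = 1.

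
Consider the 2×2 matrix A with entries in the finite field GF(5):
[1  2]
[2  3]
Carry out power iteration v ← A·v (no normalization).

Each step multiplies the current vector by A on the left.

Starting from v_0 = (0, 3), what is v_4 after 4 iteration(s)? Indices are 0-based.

v_0 = (0, 3).
v_1 = A·v_0 = (1, 4).
v_2 = A·v_1 = (4, 4).
v_3 = A·v_2 = (2, 0).
v_4 = A·v_3 = (2, 4).

v_4 = (2, 4)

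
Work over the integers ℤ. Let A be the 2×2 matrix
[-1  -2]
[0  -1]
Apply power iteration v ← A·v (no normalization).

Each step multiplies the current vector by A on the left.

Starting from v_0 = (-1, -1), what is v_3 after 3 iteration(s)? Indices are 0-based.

v_3 = (7, 1)

v_0 = (-1, -1).
v_1 = A·v_0 = (3, 1).
v_2 = A·v_1 = (-5, -1).
v_3 = A·v_2 = (7, 1).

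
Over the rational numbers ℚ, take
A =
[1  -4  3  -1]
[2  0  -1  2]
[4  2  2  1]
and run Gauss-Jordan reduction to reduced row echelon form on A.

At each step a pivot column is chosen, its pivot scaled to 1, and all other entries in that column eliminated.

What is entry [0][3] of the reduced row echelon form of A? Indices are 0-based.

step 1: normalize row 0 (÷1) = (1, -4, 3, -1)
  row 1: subtract 2×row0 = (0, 8, -7, 4)
  row 2: subtract 4×row0 = (0, 18, -10, 5)
step 2: normalize row 1 (÷8) = (0, 1, -7/8, 1/2)
  row 0: subtract -4×row1 = (1, 0, -1/2, 1)
  row 2: subtract 18×row1 = (0, 0, 23/4, -4)
step 3: normalize row 2 (÷23/4) = (0, 0, 1, -16/23)
  row 0: subtract -1/2×row2 = (1, 0, 0, 15/23)
  row 1: subtract -7/8×row2 = (0, 1, 0, -5/46)

M[0][3] = 15/23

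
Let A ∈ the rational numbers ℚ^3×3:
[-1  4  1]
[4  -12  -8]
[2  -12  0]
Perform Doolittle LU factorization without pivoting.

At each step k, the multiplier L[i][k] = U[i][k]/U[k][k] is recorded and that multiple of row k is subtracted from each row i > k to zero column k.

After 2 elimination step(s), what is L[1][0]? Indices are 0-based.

L[1][0] = -4

Step 1: pivot at (0,0) is -1.
  row1 ← row1 − (-4)·row0  ⇒  L[1][0]=-4, U row1=(0, 4, -4)
  row2 ← row2 − (-2)·row0  ⇒  L[2][0]=-2, U row2=(0, -4, 2)
Step 2: pivot at (1,1) is 4.
  row2 ← row2 − (-1)·row1  ⇒  L[2][1]=-1, U row2=(0, 0, -2)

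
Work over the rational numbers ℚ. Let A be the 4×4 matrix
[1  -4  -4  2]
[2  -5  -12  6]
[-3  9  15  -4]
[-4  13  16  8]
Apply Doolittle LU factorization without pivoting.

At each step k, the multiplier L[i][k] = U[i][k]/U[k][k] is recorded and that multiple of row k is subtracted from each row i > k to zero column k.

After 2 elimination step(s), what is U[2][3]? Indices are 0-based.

Step 1: pivot at (0,0) is 1.
  row1 ← row1 − (2)·row0  ⇒  L[1][0]=2, U row1=(0, 3, -4, 2)
  row2 ← row2 − (-3)·row0  ⇒  L[2][0]=-3, U row2=(0, -3, 3, 2)
  row3 ← row3 − (-4)·row0  ⇒  L[3][0]=-4, U row3=(0, -3, 0, 16)
Step 2: pivot at (1,1) is 3.
  row2 ← row2 − (-1)·row1  ⇒  L[2][1]=-1, U row2=(0, 0, -1, 4)
  row3 ← row3 − (-1)·row1  ⇒  L[3][1]=-1, U row3=(0, 0, -4, 18)

U[2][3] = 4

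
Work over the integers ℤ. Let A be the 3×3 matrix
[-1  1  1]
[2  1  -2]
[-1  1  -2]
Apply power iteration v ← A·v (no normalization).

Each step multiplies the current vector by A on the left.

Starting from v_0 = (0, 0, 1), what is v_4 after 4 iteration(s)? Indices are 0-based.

v_0 = (0, 0, 1).
v_1 = A·v_0 = (1, -2, -2).
v_2 = A·v_1 = (-5, 4, 1).
v_3 = A·v_2 = (10, -8, 7).
v_4 = A·v_3 = (-11, -2, -32).

v_4 = (-11, -2, -32)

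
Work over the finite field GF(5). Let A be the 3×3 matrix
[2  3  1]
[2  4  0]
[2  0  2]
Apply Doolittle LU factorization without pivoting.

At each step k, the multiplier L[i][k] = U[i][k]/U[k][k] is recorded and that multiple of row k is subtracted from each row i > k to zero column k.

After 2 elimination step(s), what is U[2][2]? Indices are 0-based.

U[2][2] = 3

[col 0] pivot 2
  R1 -= 1*R0 → (0, 1, 4)  (L[1][0] := 1)
  R2 -= 1*R0 → (0, 2, 1)  (L[2][0] := 1)
[col 1] pivot 1
  R2 -= 2*R1 → (0, 0, 3)  (L[2][1] := 2)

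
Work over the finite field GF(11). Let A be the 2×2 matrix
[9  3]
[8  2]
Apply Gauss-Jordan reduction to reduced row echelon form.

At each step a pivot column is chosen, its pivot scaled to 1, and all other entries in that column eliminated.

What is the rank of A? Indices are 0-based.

[1] R0 /= 9  ⇒  (1, 4)
     R1 -= 8·R0  ⇒  (0, 3)
[2] R1 /= 3  ⇒  (0, 1)
     R0 -= 4·R1  ⇒  (1, 0)

rank = 2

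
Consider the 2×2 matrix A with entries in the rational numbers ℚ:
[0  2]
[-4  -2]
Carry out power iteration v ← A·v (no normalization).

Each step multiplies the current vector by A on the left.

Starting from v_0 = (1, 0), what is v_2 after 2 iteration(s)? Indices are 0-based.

v_0 = (1, 0).
v_1 = A·v_0 = (0, -4).
v_2 = A·v_1 = (-8, 8).

v_2 = (-8, 8)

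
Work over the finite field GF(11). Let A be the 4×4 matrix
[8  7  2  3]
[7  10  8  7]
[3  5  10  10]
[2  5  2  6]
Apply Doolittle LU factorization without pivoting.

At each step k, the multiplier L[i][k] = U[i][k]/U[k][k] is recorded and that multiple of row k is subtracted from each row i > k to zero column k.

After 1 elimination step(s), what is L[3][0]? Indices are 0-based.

L[3][0] = 3

Step 1: pivot at (0,0) is 8.
  row1 ← row1 − (5)·row0  ⇒  L[1][0]=5, U row1=(0, 8, 9, 3)
  row2 ← row2 − (10)·row0  ⇒  L[2][0]=10, U row2=(0, 1, 1, 2)
  row3 ← row3 − (3)·row0  ⇒  L[3][0]=3, U row3=(0, 6, 7, 8)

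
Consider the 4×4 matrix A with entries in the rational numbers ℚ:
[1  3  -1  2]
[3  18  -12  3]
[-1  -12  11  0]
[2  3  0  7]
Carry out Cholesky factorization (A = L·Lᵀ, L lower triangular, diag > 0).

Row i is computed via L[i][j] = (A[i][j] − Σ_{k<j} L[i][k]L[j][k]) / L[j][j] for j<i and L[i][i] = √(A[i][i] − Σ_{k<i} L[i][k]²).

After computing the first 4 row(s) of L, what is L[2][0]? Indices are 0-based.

L[2][0] = -1

Step 1: L[0][0] = √(1) = 1.
  L[1][0] = (3) / L[0][0] = 3.
Step 2: L[1][1] = √(9) = 3.
  L[2][0] = (-1) / L[0][0] = -1.
  L[2][1] = (-9) / L[1][1] = -3.
Step 3: L[2][2] = √(1) = 1.
  L[3][0] = (2) / L[0][0] = 2.
  L[3][1] = (-3) / L[1][1] = -1.
  L[3][2] = (-1) / L[2][2] = -1.
Step 4: L[3][3] = √(1) = 1.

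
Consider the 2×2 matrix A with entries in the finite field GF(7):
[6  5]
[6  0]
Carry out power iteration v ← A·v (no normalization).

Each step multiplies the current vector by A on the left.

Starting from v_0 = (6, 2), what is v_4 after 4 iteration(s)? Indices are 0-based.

v_4 = (2, 0)

v_0 = (6, 2).
v_1 = A·v_0 = (4, 1).
v_2 = A·v_1 = (1, 3).
v_3 = A·v_2 = (0, 6).
v_4 = A·v_3 = (2, 0).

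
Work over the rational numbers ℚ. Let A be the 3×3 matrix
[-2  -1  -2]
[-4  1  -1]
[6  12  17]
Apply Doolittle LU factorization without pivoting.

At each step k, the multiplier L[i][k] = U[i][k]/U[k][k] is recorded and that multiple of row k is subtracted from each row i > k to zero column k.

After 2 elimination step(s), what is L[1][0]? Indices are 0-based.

L[1][0] = 2

[col 0] pivot -2
  R1 -= 2*R0 → (0, 3, 3)  (L[1][0] := 2)
  R2 -= -3*R0 → (0, 9, 11)  (L[2][0] := -3)
[col 1] pivot 3
  R2 -= 3*R1 → (0, 0, 2)  (L[2][1] := 3)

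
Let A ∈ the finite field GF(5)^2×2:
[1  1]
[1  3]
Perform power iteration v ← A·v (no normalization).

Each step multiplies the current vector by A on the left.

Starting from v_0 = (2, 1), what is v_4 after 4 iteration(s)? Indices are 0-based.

v_4 = (3, 2)

v_0 = (2, 1).
v_1 = A·v_0 = (3, 0).
v_2 = A·v_1 = (3, 3).
v_3 = A·v_2 = (1, 2).
v_4 = A·v_3 = (3, 2).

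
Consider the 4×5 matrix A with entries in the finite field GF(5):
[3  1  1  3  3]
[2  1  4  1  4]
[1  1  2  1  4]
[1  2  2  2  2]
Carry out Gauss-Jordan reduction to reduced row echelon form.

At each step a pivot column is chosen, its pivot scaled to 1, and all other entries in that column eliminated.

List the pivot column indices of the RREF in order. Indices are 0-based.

step 1: normalize row 0 (÷3) = (1, 2, 2, 1, 1)
  row 1: subtract 2×row0 = (0, 2, 0, 4, 2)
  row 2: subtract 1×row0 = (0, 4, 0, 0, 3)
  row 3: subtract 1×row0 = (0, 0, 0, 1, 1)
step 2: normalize row 1 (÷2) = (0, 1, 0, 2, 1)
  row 0: subtract 2×row1 = (1, 0, 2, 2, 4)
  row 2: subtract 4×row1 = (0, 0, 0, 2, 4)
skip col 2 (zero from row 2)
step 3: normalize row 2 (÷2) = (0, 0, 0, 1, 2)
  row 0: subtract 2×row2 = (1, 0, 2, 0, 0)
  row 1: subtract 2×row2 = (0, 1, 0, 0, 2)
  row 3: subtract 1×row2 = (0, 0, 0, 0, 4)
step 4: normalize row 3 (÷4) = (0, 0, 0, 0, 1)
  row 1: subtract 2×row3 = (0, 1, 0, 0, 0)
  row 2: subtract 2×row3 = (0, 0, 0, 1, 0)

pivot columns: 0, 1, 3, 4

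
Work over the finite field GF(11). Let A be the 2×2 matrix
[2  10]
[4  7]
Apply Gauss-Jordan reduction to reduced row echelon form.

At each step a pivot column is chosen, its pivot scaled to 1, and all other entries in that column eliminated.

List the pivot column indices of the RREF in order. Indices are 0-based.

pivot columns: 0, 1

[1] R0 /= 2  ⇒  (1, 5)
     R1 -= 4·R0  ⇒  (0, 9)
[2] R1 /= 9  ⇒  (0, 1)
     R0 -= 5·R1  ⇒  (1, 0)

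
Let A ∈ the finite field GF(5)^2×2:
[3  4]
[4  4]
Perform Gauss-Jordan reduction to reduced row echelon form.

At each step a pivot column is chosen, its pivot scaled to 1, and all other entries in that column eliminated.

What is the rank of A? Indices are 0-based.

rank = 2

step 1: normalize row 0 (÷3) = (1, 3)
  row 1: subtract 4×row0 = (0, 2)
step 2: normalize row 1 (÷2) = (0, 1)
  row 0: subtract 3×row1 = (1, 0)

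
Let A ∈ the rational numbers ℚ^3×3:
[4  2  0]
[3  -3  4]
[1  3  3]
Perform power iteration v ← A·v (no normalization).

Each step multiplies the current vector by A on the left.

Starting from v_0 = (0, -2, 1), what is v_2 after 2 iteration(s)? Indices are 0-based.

v_2 = (4, -54, 17)

v_0 = (0, -2, 1).
v_1 = A·v_0 = (-4, 10, -3).
v_2 = A·v_1 = (4, -54, 17).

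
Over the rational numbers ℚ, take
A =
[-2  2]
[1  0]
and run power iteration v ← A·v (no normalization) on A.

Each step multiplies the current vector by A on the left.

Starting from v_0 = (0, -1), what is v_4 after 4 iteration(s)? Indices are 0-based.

v_0 = (0, -1).
v_1 = A·v_0 = (-2, 0).
v_2 = A·v_1 = (4, -2).
v_3 = A·v_2 = (-12, 4).
v_4 = A·v_3 = (32, -12).

v_4 = (32, -12)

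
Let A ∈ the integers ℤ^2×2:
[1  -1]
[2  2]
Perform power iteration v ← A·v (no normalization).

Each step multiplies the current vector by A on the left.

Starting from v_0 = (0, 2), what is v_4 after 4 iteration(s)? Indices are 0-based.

v_4 = (-6, -28)

v_0 = (0, 2).
v_1 = A·v_0 = (-2, 4).
v_2 = A·v_1 = (-6, 4).
v_3 = A·v_2 = (-10, -4).
v_4 = A·v_3 = (-6, -28).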